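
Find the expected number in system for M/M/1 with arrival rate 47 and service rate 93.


rho = 47/93; L = rho/(1-rho) = 1.02

1.02


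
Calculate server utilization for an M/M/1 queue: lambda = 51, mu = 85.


rho = lambda/mu = 51/85 = 0.6

0.6


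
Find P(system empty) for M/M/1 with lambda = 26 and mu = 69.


P0 = 1 - rho = 1 - 26/69 = 0.6232

0.6232


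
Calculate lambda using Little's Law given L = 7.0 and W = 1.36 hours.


lambda = L / W = 7.0 / 1.36 = 5.15 per hour

5.15 per hour


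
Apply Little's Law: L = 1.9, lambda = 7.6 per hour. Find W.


W = L / lambda = 1.9 / 7.6 = 0.25 hours

0.25 hours


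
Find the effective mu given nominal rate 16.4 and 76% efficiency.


Effective rate = mu * efficiency = 16.4 * 0.76 = 12.46 per hour

12.46 per hour


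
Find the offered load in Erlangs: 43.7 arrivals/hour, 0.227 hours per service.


Offered load a = lambda * E[S] = 43.7 * 0.227 = 9.92 Erlangs

9.92 Erlangs


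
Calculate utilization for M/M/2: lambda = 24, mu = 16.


rho = lambda/(c*mu) = 24/(2*16) = 0.75

0.75


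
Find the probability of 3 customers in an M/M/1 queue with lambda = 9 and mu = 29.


rho = 9/29; P(n) = (1-rho)*rho^n = (1-9/29)*(9/29)^3 = 0.0206

0.0206


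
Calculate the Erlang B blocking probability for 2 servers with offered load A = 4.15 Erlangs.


B(N,A) = (A^N/N!) / sum(A^k/k!, k=0..N) with N=2, A=4.15 = 0.6258

0.6258


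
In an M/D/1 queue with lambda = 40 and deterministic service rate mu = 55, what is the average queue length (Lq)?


M/D/1: Lq = rho^2 / (2*(1-rho)) where rho = 40/55; Lq = 0.97

0.97


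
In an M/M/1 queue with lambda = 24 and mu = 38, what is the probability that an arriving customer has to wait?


P(wait) = rho = lambda/mu = 24/38 = 0.6316

0.6316


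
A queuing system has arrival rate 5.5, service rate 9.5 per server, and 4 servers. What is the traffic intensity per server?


rho = lambda / (c * mu) = 5.5 / (4 * 9.5) = 0.1447

0.1447


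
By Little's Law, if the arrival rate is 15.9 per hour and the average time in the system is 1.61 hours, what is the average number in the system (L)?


L = lambda * W = 15.9 * 1.61 = 25.6

25.6


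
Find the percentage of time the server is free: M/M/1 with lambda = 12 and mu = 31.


Idle fraction = (1 - rho) * 100 = (1 - 12/31) * 100 = 61.3%

61.3%


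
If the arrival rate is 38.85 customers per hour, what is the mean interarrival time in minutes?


Mean interarrival time = 60/lambda = 60/38.85 = 1.54 minutes

1.54 minutes


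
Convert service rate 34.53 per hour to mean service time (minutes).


Mean service time = 60/mu = 60/34.53 = 1.74 minutes

1.74 minutes


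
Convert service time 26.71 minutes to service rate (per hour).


mu = 60 / avg_service_time = 60 / 26.71 = 2.25 per hour

2.25 per hour


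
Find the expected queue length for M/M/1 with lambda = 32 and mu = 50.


rho = 32/50; Lq = rho^2/(1-rho) = 1.14

1.14


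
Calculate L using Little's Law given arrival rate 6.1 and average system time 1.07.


L = lambda * W = 6.1 * 1.07 = 6.53

6.53


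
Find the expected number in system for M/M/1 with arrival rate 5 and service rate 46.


rho = 5/46; L = rho/(1-rho) = 0.12

0.12


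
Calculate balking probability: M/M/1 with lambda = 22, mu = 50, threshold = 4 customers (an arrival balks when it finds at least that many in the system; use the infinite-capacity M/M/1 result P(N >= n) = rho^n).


P(N >= 4) = rho^4 = (22/50)^4 = 0.0375

0.0375


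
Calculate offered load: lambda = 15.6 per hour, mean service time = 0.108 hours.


Offered load a = lambda * E[S] = 15.6 * 0.108 = 1.68 Erlangs

1.68 Erlangs


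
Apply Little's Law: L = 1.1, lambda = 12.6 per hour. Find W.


W = L / lambda = 1.1 / 12.6 = 0.0873 hours

0.0873 hours


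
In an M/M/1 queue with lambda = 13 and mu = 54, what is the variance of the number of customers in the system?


rho = 13/54; Var(N) = rho/(1-rho)^2 = 0.42

0.42


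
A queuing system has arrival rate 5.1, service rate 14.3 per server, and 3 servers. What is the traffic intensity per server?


rho = lambda / (c * mu) = 5.1 / (3 * 14.3) = 0.1189

0.1189


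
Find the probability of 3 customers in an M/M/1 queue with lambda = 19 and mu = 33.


rho = 19/33; P(n) = (1-rho)*rho^n = (1-19/33)*(19/33)^3 = 0.081

0.081


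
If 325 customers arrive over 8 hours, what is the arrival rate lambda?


lambda = total arrivals / time = 325 / 8 = 40.63 per hour

40.63 per hour


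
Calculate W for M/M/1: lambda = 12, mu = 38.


W = 1/(mu - lambda) = 1/(38 - 12) = 0.0385 hours

0.0385 hours


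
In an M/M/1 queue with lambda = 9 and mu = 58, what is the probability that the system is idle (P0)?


P0 = 1 - rho = 1 - 9/58 = 0.8448

0.8448


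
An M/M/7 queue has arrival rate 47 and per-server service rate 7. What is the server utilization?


rho = lambda/(c*mu) = 47/(7*7) = 0.9592

0.9592


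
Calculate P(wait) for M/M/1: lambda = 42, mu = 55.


P(wait) = rho = lambda/mu = 42/55 = 0.7636

0.7636


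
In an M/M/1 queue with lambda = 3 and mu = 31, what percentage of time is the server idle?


Idle fraction = (1 - rho) * 100 = (1 - 3/31) * 100 = 90.3%

90.3%


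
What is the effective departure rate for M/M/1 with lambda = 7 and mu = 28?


For a stable queue (lambda < mu), throughput = lambda = 7 per hour

7 per hour


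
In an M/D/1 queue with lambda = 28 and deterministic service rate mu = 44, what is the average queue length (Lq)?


M/D/1: Lq = rho^2 / (2*(1-rho)) where rho = 28/44; Lq = 0.56

0.56


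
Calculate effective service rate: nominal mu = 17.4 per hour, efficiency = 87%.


Effective rate = mu * efficiency = 17.4 * 0.87 = 15.14 per hour

15.14 per hour


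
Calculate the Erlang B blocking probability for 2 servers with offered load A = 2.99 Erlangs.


B(N,A) = (A^N/N!) / sum(A^k/k!, k=0..N) with N=2, A=2.99 = 0.5284

0.5284


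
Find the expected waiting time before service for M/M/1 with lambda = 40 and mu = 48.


rho = 40/48; Wq = rho/(mu - lambda) = 0.1042 hours

0.1042 hours


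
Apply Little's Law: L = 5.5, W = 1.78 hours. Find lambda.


lambda = L / W = 5.5 / 1.78 = 3.09 per hour

3.09 per hour


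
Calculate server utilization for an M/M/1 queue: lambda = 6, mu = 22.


rho = lambda/mu = 6/22 = 0.2727

0.2727


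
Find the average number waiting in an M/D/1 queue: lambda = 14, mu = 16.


M/D/1: Lq = rho^2 / (2*(1-rho)) where rho = 14/16; Lq = 3.06

3.06


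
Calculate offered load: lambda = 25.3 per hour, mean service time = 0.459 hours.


Offered load a = lambda * E[S] = 25.3 * 0.459 = 11.61 Erlangs

11.61 Erlangs


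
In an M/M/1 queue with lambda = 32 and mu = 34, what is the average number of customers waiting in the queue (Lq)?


rho = 32/34; Lq = rho^2/(1-rho) = 15.06

15.06


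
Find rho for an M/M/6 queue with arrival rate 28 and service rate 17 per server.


rho = lambda/(c*mu) = 28/(6*17) = 0.2745

0.2745


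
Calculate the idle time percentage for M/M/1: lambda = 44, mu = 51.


Idle fraction = (1 - rho) * 100 = (1 - 44/51) * 100 = 13.7%

13.7%


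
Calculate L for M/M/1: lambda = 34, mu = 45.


rho = 34/45; L = rho/(1-rho) = 3.09

3.09


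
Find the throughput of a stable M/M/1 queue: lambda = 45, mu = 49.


For a stable queue (lambda < mu), throughput = lambda = 45 per hour

45 per hour


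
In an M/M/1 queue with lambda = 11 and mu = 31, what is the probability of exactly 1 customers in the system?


rho = 11/31; P(n) = (1-rho)*rho^n = (1-11/31)*(11/31)^1 = 0.2289

0.2289


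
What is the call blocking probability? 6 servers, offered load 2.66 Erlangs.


B(N,A) = (A^N/N!) / sum(A^k/k!, k=0..N) with N=6, A=2.66 = 0.0351

0.0351


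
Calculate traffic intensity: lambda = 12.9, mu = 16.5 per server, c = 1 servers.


rho = lambda / (c * mu) = 12.9 / (1 * 16.5) = 0.7818

0.7818


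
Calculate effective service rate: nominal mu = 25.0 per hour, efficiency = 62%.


Effective rate = mu * efficiency = 25.0 * 0.62 = 15.5 per hour

15.5 per hour


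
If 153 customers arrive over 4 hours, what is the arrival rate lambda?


lambda = total arrivals / time = 153 / 4 = 38.25 per hour

38.25 per hour


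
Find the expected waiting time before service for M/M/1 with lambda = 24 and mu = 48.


rho = 24/48; Wq = rho/(mu - lambda) = 0.0208 hours

0.0208 hours


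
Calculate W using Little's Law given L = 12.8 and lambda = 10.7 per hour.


W = L / lambda = 12.8 / 10.7 = 1.1963 hours

1.1963 hours


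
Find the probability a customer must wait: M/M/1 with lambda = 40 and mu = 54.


P(wait) = rho = lambda/mu = 40/54 = 0.7407

0.7407


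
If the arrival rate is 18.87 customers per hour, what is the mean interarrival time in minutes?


Mean interarrival time = 60/lambda = 60/18.87 = 3.18 minutes

3.18 minutes


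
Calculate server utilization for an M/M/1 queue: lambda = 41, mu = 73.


rho = lambda/mu = 41/73 = 0.5616

0.5616


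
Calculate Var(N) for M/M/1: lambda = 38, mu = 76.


rho = 38/76; Var(N) = rho/(1-rho)^2 = 2.0

2.0


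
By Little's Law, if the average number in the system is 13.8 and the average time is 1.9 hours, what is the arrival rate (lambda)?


lambda = L / W = 13.8 / 1.9 = 7.26 per hour

7.26 per hour


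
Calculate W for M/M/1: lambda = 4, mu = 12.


W = 1/(mu - lambda) = 1/(12 - 4) = 0.125 hours

0.125 hours


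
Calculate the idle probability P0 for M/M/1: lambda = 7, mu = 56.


P0 = 1 - rho = 1 - 7/56 = 0.875

0.875


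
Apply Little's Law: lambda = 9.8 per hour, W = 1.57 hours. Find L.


L = lambda * W = 9.8 * 1.57 = 15.39

15.39


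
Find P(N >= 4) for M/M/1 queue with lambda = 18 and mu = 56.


P(N >= 4) = rho^4 = (18/56)^4 = 0.0107

0.0107


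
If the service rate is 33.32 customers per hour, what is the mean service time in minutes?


Mean service time = 60/mu = 60/33.32 = 1.8 minutes

1.8 minutes


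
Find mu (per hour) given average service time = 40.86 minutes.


mu = 60 / avg_service_time = 60 / 40.86 = 1.47 per hour

1.47 per hour


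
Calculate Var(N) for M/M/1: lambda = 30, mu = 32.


rho = 30/32; Var(N) = rho/(1-rho)^2 = 240.0

240.0


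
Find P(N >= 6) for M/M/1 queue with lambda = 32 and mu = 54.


P(N >= 6) = rho^6 = (32/54)^6 = 0.0433

0.0433


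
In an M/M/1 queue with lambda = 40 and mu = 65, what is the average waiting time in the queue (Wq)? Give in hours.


rho = 40/65; Wq = rho/(mu - lambda) = 0.0246 hours

0.0246 hours


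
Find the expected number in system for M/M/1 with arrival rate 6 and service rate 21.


rho = 6/21; L = rho/(1-rho) = 0.4

0.4


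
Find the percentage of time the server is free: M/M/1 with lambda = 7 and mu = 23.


Idle fraction = (1 - rho) * 100 = (1 - 7/23) * 100 = 69.6%

69.6%


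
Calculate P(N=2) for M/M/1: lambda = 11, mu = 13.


rho = 11/13; P(n) = (1-rho)*rho^n = (1-11/13)*(11/13)^2 = 0.1102

0.1102


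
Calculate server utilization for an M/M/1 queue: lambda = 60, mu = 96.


rho = lambda/mu = 60/96 = 0.625

0.625


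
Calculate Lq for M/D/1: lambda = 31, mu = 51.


M/D/1: Lq = rho^2 / (2*(1-rho)) where rho = 31/51; Lq = 0.47

0.47


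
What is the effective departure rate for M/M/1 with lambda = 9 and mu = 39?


For a stable queue (lambda < mu), throughput = lambda = 9 per hour

9 per hour


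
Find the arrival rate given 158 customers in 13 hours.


lambda = total arrivals / time = 158 / 13 = 12.15 per hour

12.15 per hour


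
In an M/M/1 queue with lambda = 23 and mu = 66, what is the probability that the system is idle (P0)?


P0 = 1 - rho = 1 - 23/66 = 0.6515

0.6515


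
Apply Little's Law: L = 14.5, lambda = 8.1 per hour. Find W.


W = L / lambda = 14.5 / 8.1 = 1.7901 hours

1.7901 hours


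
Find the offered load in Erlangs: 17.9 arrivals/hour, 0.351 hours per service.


Offered load a = lambda * E[S] = 17.9 * 0.351 = 6.28 Erlangs

6.28 Erlangs


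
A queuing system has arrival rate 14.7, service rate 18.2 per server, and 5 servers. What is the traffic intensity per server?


rho = lambda / (c * mu) = 14.7 / (5 * 18.2) = 0.1615

0.1615


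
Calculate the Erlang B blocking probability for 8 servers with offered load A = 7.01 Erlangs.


B(N,A) = (A^N/N!) / sum(A^k/k!, k=0..N) with N=8, A=7.01 = 0.1794

0.1794


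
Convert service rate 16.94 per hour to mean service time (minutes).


Mean service time = 60/mu = 60/16.94 = 3.54 minutes

3.54 minutes


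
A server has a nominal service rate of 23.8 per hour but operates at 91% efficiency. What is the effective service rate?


Effective rate = mu * efficiency = 23.8 * 0.91 = 21.66 per hour

21.66 per hour


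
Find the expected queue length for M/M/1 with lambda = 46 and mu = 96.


rho = 46/96; Lq = rho^2/(1-rho) = 0.44

0.44


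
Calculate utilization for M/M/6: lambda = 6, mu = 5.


rho = lambda/(c*mu) = 6/(6*5) = 0.2

0.2


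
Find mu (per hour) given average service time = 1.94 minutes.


mu = 60 / avg_service_time = 60 / 1.94 = 30.93 per hour

30.93 per hour


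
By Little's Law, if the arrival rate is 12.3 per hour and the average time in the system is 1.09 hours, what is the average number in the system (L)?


L = lambda * W = 12.3 * 1.09 = 13.41

13.41


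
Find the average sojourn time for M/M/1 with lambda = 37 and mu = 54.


W = 1/(mu - lambda) = 1/(54 - 37) = 0.0588 hours

0.0588 hours


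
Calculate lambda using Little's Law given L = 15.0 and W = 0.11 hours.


lambda = L / W = 15.0 / 0.11 = 136.36 per hour

136.36 per hour


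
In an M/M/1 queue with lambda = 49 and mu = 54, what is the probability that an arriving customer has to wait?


P(wait) = rho = lambda/mu = 49/54 = 0.9074

0.9074


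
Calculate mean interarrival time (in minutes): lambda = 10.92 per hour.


Mean interarrival time = 60/lambda = 60/10.92 = 5.49 minutes

5.49 minutes


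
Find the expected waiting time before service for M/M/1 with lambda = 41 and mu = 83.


rho = 41/83; Wq = rho/(mu - lambda) = 0.0118 hours

0.0118 hours


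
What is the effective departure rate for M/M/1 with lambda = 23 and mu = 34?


For a stable queue (lambda < mu), throughput = lambda = 23 per hour

23 per hour


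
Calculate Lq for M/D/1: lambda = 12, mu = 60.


M/D/1: Lq = rho^2 / (2*(1-rho)) where rho = 12/60; Lq = 0.03

0.03


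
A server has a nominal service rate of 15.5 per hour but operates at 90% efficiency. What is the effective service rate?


Effective rate = mu * efficiency = 15.5 * 0.9 = 13.95 per hour

13.95 per hour


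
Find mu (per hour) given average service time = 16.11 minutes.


mu = 60 / avg_service_time = 60 / 16.11 = 3.72 per hour

3.72 per hour


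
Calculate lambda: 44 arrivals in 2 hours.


lambda = total arrivals / time = 44 / 2 = 22.0 per hour

22.0 per hour


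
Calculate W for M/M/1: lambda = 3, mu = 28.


W = 1/(mu - lambda) = 1/(28 - 3) = 0.04 hours

0.04 hours


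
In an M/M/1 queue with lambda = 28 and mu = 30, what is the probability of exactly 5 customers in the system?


rho = 28/30; P(n) = (1-rho)*rho^n = (1-28/30)*(28/30)^5 = 0.0472

0.0472


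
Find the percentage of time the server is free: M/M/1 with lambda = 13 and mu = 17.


Idle fraction = (1 - rho) * 100 = (1 - 13/17) * 100 = 23.5%

23.5%


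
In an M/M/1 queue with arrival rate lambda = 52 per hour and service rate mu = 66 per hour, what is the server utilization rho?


rho = lambda/mu = 52/66 = 0.7879

0.7879


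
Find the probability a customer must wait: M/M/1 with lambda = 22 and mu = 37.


P(wait) = rho = lambda/mu = 22/37 = 0.5946

0.5946


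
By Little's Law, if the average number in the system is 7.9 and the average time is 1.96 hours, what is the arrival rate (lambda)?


lambda = L / W = 7.9 / 1.96 = 4.03 per hour

4.03 per hour


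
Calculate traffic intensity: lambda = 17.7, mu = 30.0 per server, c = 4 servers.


rho = lambda / (c * mu) = 17.7 / (4 * 30.0) = 0.1475

0.1475


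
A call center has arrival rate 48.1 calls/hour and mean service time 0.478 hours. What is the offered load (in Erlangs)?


Offered load a = lambda * E[S] = 48.1 * 0.478 = 22.99 Erlangs

22.99 Erlangs


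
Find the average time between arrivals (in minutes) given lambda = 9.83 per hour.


Mean interarrival time = 60/lambda = 60/9.83 = 6.1 minutes

6.1 minutes


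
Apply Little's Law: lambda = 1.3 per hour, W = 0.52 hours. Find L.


L = lambda * W = 1.3 * 0.52 = 0.68

0.68


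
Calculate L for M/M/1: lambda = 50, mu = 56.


rho = 50/56; L = rho/(1-rho) = 8.33

8.33


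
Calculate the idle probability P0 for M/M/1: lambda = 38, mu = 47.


P0 = 1 - rho = 1 - 38/47 = 0.1915

0.1915


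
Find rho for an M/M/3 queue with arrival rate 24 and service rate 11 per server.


rho = lambda/(c*mu) = 24/(3*11) = 0.7273

0.7273


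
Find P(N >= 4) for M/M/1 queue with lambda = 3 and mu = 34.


P(N >= 4) = rho^4 = (3/34)^4 = 0.0001

0.0001


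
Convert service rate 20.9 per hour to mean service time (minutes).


Mean service time = 60/mu = 60/20.9 = 2.87 minutes

2.87 minutes


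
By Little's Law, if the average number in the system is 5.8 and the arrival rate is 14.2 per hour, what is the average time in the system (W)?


W = L / lambda = 5.8 / 14.2 = 0.4085 hours

0.4085 hours


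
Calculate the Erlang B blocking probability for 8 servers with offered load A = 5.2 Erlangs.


B(N,A) = (A^N/N!) / sum(A^k/k!, k=0..N) with N=8, A=5.2 = 0.0797

0.0797


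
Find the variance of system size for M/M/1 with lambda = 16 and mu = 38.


rho = 16/38; Var(N) = rho/(1-rho)^2 = 1.26

1.26


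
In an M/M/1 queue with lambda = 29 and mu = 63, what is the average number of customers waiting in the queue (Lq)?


rho = 29/63; Lq = rho^2/(1-rho) = 0.39

0.39


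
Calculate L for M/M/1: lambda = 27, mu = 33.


rho = 27/33; L = rho/(1-rho) = 4.5

4.5


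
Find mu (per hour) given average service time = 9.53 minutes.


mu = 60 / avg_service_time = 60 / 9.53 = 6.3 per hour

6.3 per hour


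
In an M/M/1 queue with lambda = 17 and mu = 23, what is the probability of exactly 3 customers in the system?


rho = 17/23; P(n) = (1-rho)*rho^n = (1-17/23)*(17/23)^3 = 0.1053

0.1053


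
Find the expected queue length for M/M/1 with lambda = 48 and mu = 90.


rho = 48/90; Lq = rho^2/(1-rho) = 0.61

0.61


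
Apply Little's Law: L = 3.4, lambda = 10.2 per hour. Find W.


W = L / lambda = 3.4 / 10.2 = 0.3333 hours

0.3333 hours


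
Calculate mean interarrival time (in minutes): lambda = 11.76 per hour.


Mean interarrival time = 60/lambda = 60/11.76 = 5.1 minutes

5.1 minutes


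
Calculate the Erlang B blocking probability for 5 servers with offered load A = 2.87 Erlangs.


B(N,A) = (A^N/N!) / sum(A^k/k!, k=0..N) with N=5, A=2.87 = 0.0991

0.0991


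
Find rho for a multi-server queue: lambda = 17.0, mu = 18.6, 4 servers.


rho = lambda / (c * mu) = 17.0 / (4 * 18.6) = 0.2285

0.2285


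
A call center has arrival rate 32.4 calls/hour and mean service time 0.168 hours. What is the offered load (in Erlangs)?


Offered load a = lambda * E[S] = 32.4 * 0.168 = 5.44 Erlangs

5.44 Erlangs


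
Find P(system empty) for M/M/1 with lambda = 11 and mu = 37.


P0 = 1 - rho = 1 - 11/37 = 0.7027

0.7027


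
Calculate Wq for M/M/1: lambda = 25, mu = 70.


rho = 25/70; Wq = rho/(mu - lambda) = 0.0079 hours

0.0079 hours


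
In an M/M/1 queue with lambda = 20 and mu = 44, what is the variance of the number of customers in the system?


rho = 20/44; Var(N) = rho/(1-rho)^2 = 1.53

1.53


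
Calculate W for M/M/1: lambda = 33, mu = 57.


W = 1/(mu - lambda) = 1/(57 - 33) = 0.0417 hours

0.0417 hours


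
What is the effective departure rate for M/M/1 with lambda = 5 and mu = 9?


For a stable queue (lambda < mu), throughput = lambda = 5 per hour

5 per hour


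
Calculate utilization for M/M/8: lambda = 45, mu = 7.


rho = lambda/(c*mu) = 45/(8*7) = 0.8036

0.8036


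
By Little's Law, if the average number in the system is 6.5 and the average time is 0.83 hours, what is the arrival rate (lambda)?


lambda = L / W = 6.5 / 0.83 = 7.83 per hour

7.83 per hour


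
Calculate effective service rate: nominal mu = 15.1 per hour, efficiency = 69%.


Effective rate = mu * efficiency = 15.1 * 0.69 = 10.42 per hour

10.42 per hour


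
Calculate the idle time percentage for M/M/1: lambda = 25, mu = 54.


Idle fraction = (1 - rho) * 100 = (1 - 25/54) * 100 = 53.7%

53.7%


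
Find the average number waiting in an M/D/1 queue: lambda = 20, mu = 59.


M/D/1: Lq = rho^2 / (2*(1-rho)) where rho = 20/59; Lq = 0.09

0.09


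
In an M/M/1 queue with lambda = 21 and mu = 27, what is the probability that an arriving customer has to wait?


P(wait) = rho = lambda/mu = 21/27 = 0.7778

0.7778


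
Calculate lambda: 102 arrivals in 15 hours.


lambda = total arrivals / time = 102 / 15 = 6.8 per hour

6.8 per hour


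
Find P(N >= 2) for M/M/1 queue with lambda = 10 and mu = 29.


P(N >= 2) = rho^2 = (10/29)^2 = 0.1189

0.1189


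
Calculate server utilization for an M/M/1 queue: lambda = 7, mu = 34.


rho = lambda/mu = 7/34 = 0.2059

0.2059


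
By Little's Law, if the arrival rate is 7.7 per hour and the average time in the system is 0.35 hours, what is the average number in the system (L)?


L = lambda * W = 7.7 * 0.35 = 2.7

2.7


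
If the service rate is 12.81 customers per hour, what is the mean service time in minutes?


Mean service time = 60/mu = 60/12.81 = 4.68 minutes

4.68 minutes


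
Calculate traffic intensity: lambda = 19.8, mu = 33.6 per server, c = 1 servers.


rho = lambda / (c * mu) = 19.8 / (1 * 33.6) = 0.5893

0.5893


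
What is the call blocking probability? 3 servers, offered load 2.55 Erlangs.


B(N,A) = (A^N/N!) / sum(A^k/k!, k=0..N) with N=3, A=2.55 = 0.2889

0.2889


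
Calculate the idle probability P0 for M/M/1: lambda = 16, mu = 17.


P0 = 1 - rho = 1 - 16/17 = 0.0588

0.0588


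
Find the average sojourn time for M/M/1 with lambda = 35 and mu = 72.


W = 1/(mu - lambda) = 1/(72 - 35) = 0.027 hours

0.027 hours


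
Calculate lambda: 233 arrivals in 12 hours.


lambda = total arrivals / time = 233 / 12 = 19.42 per hour

19.42 per hour


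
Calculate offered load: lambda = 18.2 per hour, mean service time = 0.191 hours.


Offered load a = lambda * E[S] = 18.2 * 0.191 = 3.48 Erlangs

3.48 Erlangs


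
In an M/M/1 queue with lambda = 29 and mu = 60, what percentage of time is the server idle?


Idle fraction = (1 - rho) * 100 = (1 - 29/60) * 100 = 51.7%

51.7%


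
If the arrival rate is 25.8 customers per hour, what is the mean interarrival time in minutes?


Mean interarrival time = 60/lambda = 60/25.8 = 2.33 minutes

2.33 minutes


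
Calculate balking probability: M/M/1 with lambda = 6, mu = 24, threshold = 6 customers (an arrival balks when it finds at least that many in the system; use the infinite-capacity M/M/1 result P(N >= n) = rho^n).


P(N >= 6) = rho^6 = (6/24)^6 = 0.0002

0.0002


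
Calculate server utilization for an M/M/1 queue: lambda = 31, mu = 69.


rho = lambda/mu = 31/69 = 0.4493

0.4493


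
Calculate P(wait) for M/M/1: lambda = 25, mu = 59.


P(wait) = rho = lambda/mu = 25/59 = 0.4237

0.4237


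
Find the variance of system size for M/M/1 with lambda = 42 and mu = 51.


rho = 42/51; Var(N) = rho/(1-rho)^2 = 26.44

26.44


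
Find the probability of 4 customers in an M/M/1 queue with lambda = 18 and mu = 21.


rho = 18/21; P(n) = (1-rho)*rho^n = (1-18/21)*(18/21)^4 = 0.0771

0.0771


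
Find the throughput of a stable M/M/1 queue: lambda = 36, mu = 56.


For a stable queue (lambda < mu), throughput = lambda = 36 per hour

36 per hour


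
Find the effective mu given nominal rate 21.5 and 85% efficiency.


Effective rate = mu * efficiency = 21.5 * 0.85 = 18.28 per hour

18.28 per hour


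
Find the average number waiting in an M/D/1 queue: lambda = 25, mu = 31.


M/D/1: Lq = rho^2 / (2*(1-rho)) where rho = 25/31; Lq = 1.68

1.68


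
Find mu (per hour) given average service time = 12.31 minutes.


mu = 60 / avg_service_time = 60 / 12.31 = 4.87 per hour

4.87 per hour


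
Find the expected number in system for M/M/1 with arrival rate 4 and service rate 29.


rho = 4/29; L = rho/(1-rho) = 0.16

0.16


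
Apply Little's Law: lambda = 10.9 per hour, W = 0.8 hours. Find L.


L = lambda * W = 10.9 * 0.8 = 8.72

8.72


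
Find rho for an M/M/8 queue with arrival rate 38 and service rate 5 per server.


rho = lambda/(c*mu) = 38/(8*5) = 0.95

0.95


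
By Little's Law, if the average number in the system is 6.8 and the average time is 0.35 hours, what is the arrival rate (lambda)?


lambda = L / W = 6.8 / 0.35 = 19.43 per hour

19.43 per hour


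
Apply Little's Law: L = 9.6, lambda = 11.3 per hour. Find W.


W = L / lambda = 9.6 / 11.3 = 0.8496 hours

0.8496 hours


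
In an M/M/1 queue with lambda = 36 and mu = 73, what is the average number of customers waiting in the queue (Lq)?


rho = 36/73; Lq = rho^2/(1-rho) = 0.48

0.48


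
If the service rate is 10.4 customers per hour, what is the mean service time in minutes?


Mean service time = 60/mu = 60/10.4 = 5.77 minutes

5.77 minutes


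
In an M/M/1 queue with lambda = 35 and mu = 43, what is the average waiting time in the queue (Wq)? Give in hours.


rho = 35/43; Wq = rho/(mu - lambda) = 0.1017 hours

0.1017 hours


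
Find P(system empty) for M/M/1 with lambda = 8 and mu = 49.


P0 = 1 - rho = 1 - 8/49 = 0.8367

0.8367


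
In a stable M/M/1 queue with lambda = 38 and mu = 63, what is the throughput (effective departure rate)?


For a stable queue (lambda < mu), throughput = lambda = 38 per hour

38 per hour


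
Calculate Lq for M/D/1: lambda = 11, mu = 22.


M/D/1: Lq = rho^2 / (2*(1-rho)) where rho = 11/22; Lq = 0.25

0.25


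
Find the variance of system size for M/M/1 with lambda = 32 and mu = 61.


rho = 32/61; Var(N) = rho/(1-rho)^2 = 2.32

2.32


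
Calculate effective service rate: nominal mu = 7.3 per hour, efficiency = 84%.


Effective rate = mu * efficiency = 7.3 * 0.84 = 6.13 per hour

6.13 per hour


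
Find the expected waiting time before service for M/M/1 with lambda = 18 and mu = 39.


rho = 18/39; Wq = rho/(mu - lambda) = 0.022 hours

0.022 hours


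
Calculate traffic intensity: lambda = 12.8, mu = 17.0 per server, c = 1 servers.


rho = lambda / (c * mu) = 12.8 / (1 * 17.0) = 0.7529

0.7529


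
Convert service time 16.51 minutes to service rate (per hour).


mu = 60 / avg_service_time = 60 / 16.51 = 3.63 per hour

3.63 per hour


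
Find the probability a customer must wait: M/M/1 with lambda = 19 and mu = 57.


P(wait) = rho = lambda/mu = 19/57 = 0.3333

0.3333


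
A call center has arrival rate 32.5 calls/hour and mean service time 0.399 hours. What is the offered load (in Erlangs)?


Offered load a = lambda * E[S] = 32.5 * 0.399 = 12.97 Erlangs

12.97 Erlangs


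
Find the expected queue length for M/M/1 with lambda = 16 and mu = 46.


rho = 16/46; Lq = rho^2/(1-rho) = 0.19

0.19


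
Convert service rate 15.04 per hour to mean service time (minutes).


Mean service time = 60/mu = 60/15.04 = 3.99 minutes

3.99 minutes


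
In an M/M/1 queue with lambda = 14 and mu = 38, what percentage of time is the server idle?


Idle fraction = (1 - rho) * 100 = (1 - 14/38) * 100 = 63.2%

63.2%


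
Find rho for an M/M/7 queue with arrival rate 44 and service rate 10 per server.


rho = lambda/(c*mu) = 44/(7*10) = 0.6286

0.6286


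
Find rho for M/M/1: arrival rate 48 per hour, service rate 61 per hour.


rho = lambda/mu = 48/61 = 0.7869

0.7869


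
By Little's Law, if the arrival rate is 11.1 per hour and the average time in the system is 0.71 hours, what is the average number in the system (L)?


L = lambda * W = 11.1 * 0.71 = 7.88

7.88


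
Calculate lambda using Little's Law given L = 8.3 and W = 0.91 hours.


lambda = L / W = 8.3 / 0.91 = 9.12 per hour

9.12 per hour


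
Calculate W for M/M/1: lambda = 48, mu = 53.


W = 1/(mu - lambda) = 1/(53 - 48) = 0.2 hours

0.2 hours


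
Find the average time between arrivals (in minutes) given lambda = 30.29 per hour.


Mean interarrival time = 60/lambda = 60/30.29 = 1.98 minutes

1.98 minutes


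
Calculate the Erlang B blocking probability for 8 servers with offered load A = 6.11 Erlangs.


B(N,A) = (A^N/N!) / sum(A^k/k!, k=0..N) with N=8, A=6.11 = 0.128

0.128


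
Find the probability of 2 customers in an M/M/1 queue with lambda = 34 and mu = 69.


rho = 34/69; P(n) = (1-rho)*rho^n = (1-34/69)*(34/69)^2 = 0.1232

0.1232


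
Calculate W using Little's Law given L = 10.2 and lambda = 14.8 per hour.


W = L / lambda = 10.2 / 14.8 = 0.6892 hours

0.6892 hours


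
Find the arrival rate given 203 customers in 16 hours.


lambda = total arrivals / time = 203 / 16 = 12.69 per hour

12.69 per hour


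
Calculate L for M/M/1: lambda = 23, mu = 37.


rho = 23/37; L = rho/(1-rho) = 1.64

1.64


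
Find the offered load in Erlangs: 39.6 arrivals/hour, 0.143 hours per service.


Offered load a = lambda * E[S] = 39.6 * 0.143 = 5.66 Erlangs

5.66 Erlangs


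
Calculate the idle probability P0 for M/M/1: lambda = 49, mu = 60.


P0 = 1 - rho = 1 - 49/60 = 0.1833

0.1833


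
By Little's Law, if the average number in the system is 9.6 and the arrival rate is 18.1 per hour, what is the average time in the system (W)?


W = L / lambda = 9.6 / 18.1 = 0.5304 hours

0.5304 hours


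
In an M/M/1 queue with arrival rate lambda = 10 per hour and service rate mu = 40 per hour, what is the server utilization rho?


rho = lambda/mu = 10/40 = 0.25

0.25


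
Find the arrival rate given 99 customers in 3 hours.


lambda = total arrivals / time = 99 / 3 = 33.0 per hour

33.0 per hour


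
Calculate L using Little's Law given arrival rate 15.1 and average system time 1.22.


L = lambda * W = 15.1 * 1.22 = 18.42

18.42


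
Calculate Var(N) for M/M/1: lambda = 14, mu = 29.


rho = 14/29; Var(N) = rho/(1-rho)^2 = 1.8

1.8


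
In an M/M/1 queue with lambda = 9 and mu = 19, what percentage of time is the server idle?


Idle fraction = (1 - rho) * 100 = (1 - 9/19) * 100 = 52.6%

52.6%


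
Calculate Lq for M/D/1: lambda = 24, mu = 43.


M/D/1: Lq = rho^2 / (2*(1-rho)) where rho = 24/43; Lq = 0.35

0.35


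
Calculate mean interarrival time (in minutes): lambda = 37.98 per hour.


Mean interarrival time = 60/lambda = 60/37.98 = 1.58 minutes

1.58 minutes


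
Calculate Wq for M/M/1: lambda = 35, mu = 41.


rho = 35/41; Wq = rho/(mu - lambda) = 0.1423 hours

0.1423 hours


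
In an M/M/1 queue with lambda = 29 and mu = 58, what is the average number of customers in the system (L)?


rho = 29/58; L = rho/(1-rho) = 1.0

1.0


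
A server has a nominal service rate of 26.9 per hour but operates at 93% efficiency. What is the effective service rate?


Effective rate = mu * efficiency = 26.9 * 0.93 = 25.02 per hour

25.02 per hour


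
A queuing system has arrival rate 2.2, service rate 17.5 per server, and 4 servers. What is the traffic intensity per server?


rho = lambda / (c * mu) = 2.2 / (4 * 17.5) = 0.0314

0.0314


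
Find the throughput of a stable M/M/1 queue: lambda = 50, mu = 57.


For a stable queue (lambda < mu), throughput = lambda = 50 per hour

50 per hour


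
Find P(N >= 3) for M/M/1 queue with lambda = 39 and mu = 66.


P(N >= 3) = rho^3 = (39/66)^3 = 0.2063

0.2063


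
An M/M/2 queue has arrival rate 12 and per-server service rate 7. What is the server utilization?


rho = lambda/(c*mu) = 12/(2*7) = 0.8571

0.8571


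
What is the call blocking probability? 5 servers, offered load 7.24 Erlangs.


B(N,A) = (A^N/N!) / sum(A^k/k!, k=0..N) with N=5, A=7.24 = 0.4386

0.4386


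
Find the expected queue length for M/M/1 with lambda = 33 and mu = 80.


rho = 33/80; Lq = rho^2/(1-rho) = 0.29

0.29


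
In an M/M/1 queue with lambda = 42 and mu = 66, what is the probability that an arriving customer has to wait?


P(wait) = rho = lambda/mu = 42/66 = 0.6364

0.6364


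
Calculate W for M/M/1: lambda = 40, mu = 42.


W = 1/(mu - lambda) = 1/(42 - 40) = 0.5 hours

0.5 hours


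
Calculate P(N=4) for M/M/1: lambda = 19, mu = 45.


rho = 19/45; P(n) = (1-rho)*rho^n = (1-19/45)*(19/45)^4 = 0.0184

0.0184


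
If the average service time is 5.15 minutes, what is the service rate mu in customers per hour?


mu = 60 / avg_service_time = 60 / 5.15 = 11.65 per hour

11.65 per hour


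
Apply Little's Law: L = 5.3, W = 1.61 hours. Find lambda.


lambda = L / W = 5.3 / 1.61 = 3.29 per hour

3.29 per hour


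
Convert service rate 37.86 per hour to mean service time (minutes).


Mean service time = 60/mu = 60/37.86 = 1.58 minutes

1.58 minutes


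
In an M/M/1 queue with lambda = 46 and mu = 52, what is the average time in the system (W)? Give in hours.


W = 1/(mu - lambda) = 1/(52 - 46) = 0.1667 hours

0.1667 hours


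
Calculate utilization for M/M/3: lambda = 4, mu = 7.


rho = lambda/(c*mu) = 4/(3*7) = 0.1905

0.1905


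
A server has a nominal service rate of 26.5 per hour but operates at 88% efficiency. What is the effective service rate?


Effective rate = mu * efficiency = 26.5 * 0.88 = 23.32 per hour

23.32 per hour


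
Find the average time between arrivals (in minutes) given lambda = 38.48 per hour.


Mean interarrival time = 60/lambda = 60/38.48 = 1.56 minutes

1.56 minutes


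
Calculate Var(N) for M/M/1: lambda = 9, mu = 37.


rho = 9/37; Var(N) = rho/(1-rho)^2 = 0.42

0.42


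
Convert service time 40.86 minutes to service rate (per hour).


mu = 60 / avg_service_time = 60 / 40.86 = 1.47 per hour

1.47 per hour


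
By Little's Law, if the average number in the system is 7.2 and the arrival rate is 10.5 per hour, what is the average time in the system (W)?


W = L / lambda = 7.2 / 10.5 = 0.6857 hours

0.6857 hours


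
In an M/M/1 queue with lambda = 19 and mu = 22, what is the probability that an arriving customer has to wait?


P(wait) = rho = lambda/mu = 19/22 = 0.8636

0.8636


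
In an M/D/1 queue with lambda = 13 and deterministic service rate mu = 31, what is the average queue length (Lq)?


M/D/1: Lq = rho^2 / (2*(1-rho)) where rho = 13/31; Lq = 0.15

0.15


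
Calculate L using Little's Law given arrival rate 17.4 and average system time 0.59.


L = lambda * W = 17.4 * 0.59 = 10.27

10.27


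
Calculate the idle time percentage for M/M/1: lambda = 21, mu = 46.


Idle fraction = (1 - rho) * 100 = (1 - 21/46) * 100 = 54.3%

54.3%


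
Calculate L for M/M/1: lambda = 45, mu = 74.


rho = 45/74; L = rho/(1-rho) = 1.55

1.55


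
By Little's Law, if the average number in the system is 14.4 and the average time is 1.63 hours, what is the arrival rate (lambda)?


lambda = L / W = 14.4 / 1.63 = 8.83 per hour

8.83 per hour


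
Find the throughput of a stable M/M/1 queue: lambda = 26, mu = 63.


For a stable queue (lambda < mu), throughput = lambda = 26 per hour

26 per hour


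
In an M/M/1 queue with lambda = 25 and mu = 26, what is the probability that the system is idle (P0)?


P0 = 1 - rho = 1 - 25/26 = 0.0385

0.0385


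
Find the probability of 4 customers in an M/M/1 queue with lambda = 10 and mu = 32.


rho = 10/32; P(n) = (1-rho)*rho^n = (1-10/32)*(10/32)^4 = 0.0066

0.0066


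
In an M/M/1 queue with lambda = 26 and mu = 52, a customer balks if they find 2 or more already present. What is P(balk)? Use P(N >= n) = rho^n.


P(N >= 2) = rho^2 = (26/52)^2 = 0.25

0.25


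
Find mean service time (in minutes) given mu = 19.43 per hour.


Mean service time = 60/mu = 60/19.43 = 3.09 minutes

3.09 minutes


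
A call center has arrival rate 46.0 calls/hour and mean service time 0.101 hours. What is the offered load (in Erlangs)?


Offered load a = lambda * E[S] = 46.0 * 0.101 = 4.65 Erlangs

4.65 Erlangs


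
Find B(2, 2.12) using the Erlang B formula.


B(N,A) = (A^N/N!) / sum(A^k/k!, k=0..N) with N=2, A=2.12 = 0.4187

0.4187


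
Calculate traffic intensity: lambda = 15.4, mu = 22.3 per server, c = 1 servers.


rho = lambda / (c * mu) = 15.4 / (1 * 22.3) = 0.6906

0.6906


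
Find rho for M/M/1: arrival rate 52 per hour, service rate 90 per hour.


rho = lambda/mu = 52/90 = 0.5778

0.5778


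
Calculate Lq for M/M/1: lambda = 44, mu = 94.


rho = 44/94; Lq = rho^2/(1-rho) = 0.41

0.41


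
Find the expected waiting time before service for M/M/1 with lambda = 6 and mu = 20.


rho = 6/20; Wq = rho/(mu - lambda) = 0.0214 hours

0.0214 hours


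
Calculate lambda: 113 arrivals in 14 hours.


lambda = total arrivals / time = 113 / 14 = 8.07 per hour

8.07 per hour


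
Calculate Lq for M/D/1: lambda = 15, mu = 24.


M/D/1: Lq = rho^2 / (2*(1-rho)) where rho = 15/24; Lq = 0.52

0.52


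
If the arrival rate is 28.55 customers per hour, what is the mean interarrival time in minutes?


Mean interarrival time = 60/lambda = 60/28.55 = 2.1 minutes

2.1 minutes


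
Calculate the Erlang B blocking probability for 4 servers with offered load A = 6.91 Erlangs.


B(N,A) = (A^N/N!) / sum(A^k/k!, k=0..N) with N=4, A=6.91 = 0.5226

0.5226


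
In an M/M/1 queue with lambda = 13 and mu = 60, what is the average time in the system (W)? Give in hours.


W = 1/(mu - lambda) = 1/(60 - 13) = 0.0213 hours

0.0213 hours


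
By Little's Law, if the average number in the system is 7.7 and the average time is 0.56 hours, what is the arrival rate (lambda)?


lambda = L / W = 7.7 / 0.56 = 13.75 per hour

13.75 per hour


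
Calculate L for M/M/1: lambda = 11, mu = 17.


rho = 11/17; L = rho/(1-rho) = 1.83

1.83


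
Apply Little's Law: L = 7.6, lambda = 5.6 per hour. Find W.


W = L / lambda = 7.6 / 5.6 = 1.3571 hours

1.3571 hours


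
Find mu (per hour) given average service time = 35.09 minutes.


mu = 60 / avg_service_time = 60 / 35.09 = 1.71 per hour

1.71 per hour


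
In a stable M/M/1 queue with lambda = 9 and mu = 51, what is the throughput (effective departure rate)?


For a stable queue (lambda < mu), throughput = lambda = 9 per hour

9 per hour


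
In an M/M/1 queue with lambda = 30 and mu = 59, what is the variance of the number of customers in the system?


rho = 30/59; Var(N) = rho/(1-rho)^2 = 2.1

2.1


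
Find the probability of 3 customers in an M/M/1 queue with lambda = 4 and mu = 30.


rho = 4/30; P(n) = (1-rho)*rho^n = (1-4/30)*(4/30)^3 = 0.0021

0.0021


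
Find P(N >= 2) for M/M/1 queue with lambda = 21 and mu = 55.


P(N >= 2) = rho^2 = (21/55)^2 = 0.1458

0.1458


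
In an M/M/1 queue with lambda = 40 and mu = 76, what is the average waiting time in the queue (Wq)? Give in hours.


rho = 40/76; Wq = rho/(mu - lambda) = 0.0146 hours

0.0146 hours
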